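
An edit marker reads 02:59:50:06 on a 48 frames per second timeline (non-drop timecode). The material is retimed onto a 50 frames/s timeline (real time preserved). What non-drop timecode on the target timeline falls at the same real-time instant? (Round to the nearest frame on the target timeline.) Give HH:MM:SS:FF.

Source frame index: (2×3600 + 59×60 + 50) × 48 + 6 = 517926.
Real time: 517926 / (48) = 86321/8 s.
Target frame: (86321/8) × (50) = 2158025/4 ≈ 539506.250 → 539506.
At 50 labels/s: frame 539506 → 02:59:50:06.

02:59:50:06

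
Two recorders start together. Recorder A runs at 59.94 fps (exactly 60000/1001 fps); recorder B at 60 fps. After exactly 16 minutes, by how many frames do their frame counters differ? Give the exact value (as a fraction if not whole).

57600/1001 frames

16 min = 960 s.
A emits 60000/1001 × 960 = 57600000/1001 frames; B emits 60 × 960 = 57600.
Difference = 57600/1001 frames (≈ 57.5425); B is ahead of A.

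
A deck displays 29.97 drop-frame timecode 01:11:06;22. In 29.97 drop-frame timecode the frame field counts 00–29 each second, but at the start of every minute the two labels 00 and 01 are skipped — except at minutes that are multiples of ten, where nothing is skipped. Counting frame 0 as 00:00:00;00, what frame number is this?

Complete 10-minute blocks: 7, each 17982 frames → 125874.
Remaining 1 whole minute in the current block: 1800 + 0 × 1798 = 1800 frames.
Within the current minute: 6 × 30 + 22 − 2 = 200 (labels ;00/;01 skipped at this minute). Total = 125874 + 1800 + 200 = 127874.

127874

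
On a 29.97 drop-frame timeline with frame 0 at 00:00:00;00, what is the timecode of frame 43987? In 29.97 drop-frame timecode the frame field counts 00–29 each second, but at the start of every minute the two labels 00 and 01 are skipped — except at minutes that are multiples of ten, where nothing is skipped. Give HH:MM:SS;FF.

Ten DF minutes hold 17982 frames, so frame 43987 lies in block 2 (frames 35964–53945) with 8023 frames into that block.
The block's first minute is 1800 frames and the rest 1798 each; 8023 frames reaches minute 4, so 2 × 18 + 4 × 2 = 44 labels have been skipped so far.
Adding those back, label number 43987 + 44 = 44031 at 30 labels/s is 1467 s + 21 f = 0 h 24 min 27 s frame 21, i.e. 00:24:27;21.

00:24:27;21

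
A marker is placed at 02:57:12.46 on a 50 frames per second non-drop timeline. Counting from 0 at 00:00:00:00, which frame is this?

Total seconds to the label: (2 × 3600 + 57 × 60 + 12) = 10632.
Frame index = 10632 × 50 + 46 = 531646.

531646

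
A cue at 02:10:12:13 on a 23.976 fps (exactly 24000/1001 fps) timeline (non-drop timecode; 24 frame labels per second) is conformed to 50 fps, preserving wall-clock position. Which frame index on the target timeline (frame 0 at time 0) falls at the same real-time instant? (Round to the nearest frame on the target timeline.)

Source frame index: (2×3600 + 10×60 + 12) × 24 + 13 = 187501.
Real time: 187501 / (24000/1001) = 187688501/24000 s.
Target frame: (187688501/24000) × (50) = 187688501/480 ≈ 391017.710 → 391018.

frame 391018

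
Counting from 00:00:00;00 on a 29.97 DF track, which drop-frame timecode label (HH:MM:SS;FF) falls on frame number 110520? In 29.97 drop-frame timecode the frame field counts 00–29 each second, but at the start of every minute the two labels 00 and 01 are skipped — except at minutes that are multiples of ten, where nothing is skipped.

01:01:27;20

Each 10-minute DF block holds 10 × 60 × 30 − 9 × 2 = 17982 frames. 110520 ÷ 17982 → 6 full blocks, remainder 2628.
Within the partial block the first minute is 1800 frames and each further minute 1798, so 1 further minute boundary passed. Total skipped labels = 18 × 6 + 2 × 1 = 110.
Non-drop label index = 110520 + 110 = 110630; at 30 labels/s that is 01:01:27:20, i.e. DF 01:01:27;20.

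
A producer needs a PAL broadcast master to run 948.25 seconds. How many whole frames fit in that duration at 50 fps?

Frames = 948.25 × 50 = 94825/2 ≈ 47412.5000.
Complete frames: 47412.

47412 frames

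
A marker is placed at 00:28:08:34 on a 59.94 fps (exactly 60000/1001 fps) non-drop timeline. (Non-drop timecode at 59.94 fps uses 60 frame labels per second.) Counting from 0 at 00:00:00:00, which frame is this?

101314

Total seconds to the label: (0 × 3600 + 28 × 60 + 8) = 1688.
Frame index = 1688 × 60 + 34 = 101314.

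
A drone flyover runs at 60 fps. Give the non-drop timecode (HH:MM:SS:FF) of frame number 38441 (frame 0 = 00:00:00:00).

00:10:40:41

38441 ÷ 60 = 640 full seconds, remainder 41 frames.
640 s = 0 h 10 min 40 s.
Timecode: 00:10:40:41.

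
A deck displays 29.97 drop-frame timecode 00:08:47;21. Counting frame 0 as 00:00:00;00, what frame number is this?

As if non-drop at 30 labels/s: (0 × 3600 + 8 × 60 + 47) × 30 + 21 = 15831.
Minute boundaries passed: 8; those not divisible by 10: 8 − 0 = 8; dropped labels = 2 × 8 = 16.
Actual frame index = 15831 − 16 = 15815.

15815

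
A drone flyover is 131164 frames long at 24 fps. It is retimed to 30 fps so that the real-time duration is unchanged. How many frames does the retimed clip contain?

163955 frames

Target frames = source frames × (target rate / source rate) = 131164 × (30)/(24) = 131164 × 5/4 = 163955.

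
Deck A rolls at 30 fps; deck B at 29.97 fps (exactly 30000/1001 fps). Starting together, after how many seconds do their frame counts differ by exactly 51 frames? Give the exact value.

1701.7 seconds

The gap grows by |30000/1001 − 30| = 30/1001 frames per second.
Time for a 51-frame gap: 51 ÷ (30/1001) = 1701.7 s.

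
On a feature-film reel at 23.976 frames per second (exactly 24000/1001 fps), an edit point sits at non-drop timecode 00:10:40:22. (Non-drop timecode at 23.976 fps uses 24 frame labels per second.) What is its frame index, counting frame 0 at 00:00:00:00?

Total seconds to the label: (0 × 3600 + 10 × 60 + 40) = 640.
Frame index = 640 × 24 + 22 = 15382.

15382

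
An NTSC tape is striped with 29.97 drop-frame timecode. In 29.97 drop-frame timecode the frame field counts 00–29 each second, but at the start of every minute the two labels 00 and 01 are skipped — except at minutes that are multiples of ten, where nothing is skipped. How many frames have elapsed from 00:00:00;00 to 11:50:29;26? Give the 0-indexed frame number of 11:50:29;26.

Complete 10-minute blocks: 71, each 17982 frames → 1276722.
Remaining 0 whole minutes in the current block: 0 frames.
Within the current minute: 29 × 30 + 26 = 896. Total = 1276722 + 0 + 896 = 1277618.

1277618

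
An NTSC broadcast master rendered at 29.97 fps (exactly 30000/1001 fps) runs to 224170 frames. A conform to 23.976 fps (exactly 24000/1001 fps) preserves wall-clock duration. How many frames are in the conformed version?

Target frames = source frames × (target rate / source rate) = 224170 × (24000/1001)/(30000/1001) = 224170 × 4/5 = 179336.

179336 frames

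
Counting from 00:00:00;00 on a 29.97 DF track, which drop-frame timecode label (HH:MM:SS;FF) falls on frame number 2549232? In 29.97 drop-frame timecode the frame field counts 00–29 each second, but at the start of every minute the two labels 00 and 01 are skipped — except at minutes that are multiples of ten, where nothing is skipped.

Each 10-minute DF block holds 10 × 60 × 30 − 9 × 2 = 17982 frames. 2549232 ÷ 17982 → 141 full blocks, remainder 13770.
Within the partial block the first minute is 1800 frames and each further minute 1798, so 7 further minute boundaries passed. Total skipped labels = 18 × 141 + 2 × 7 = 2552.
Non-drop label index = 2549232 + 2552 = 2551784; at 30 labels/s that is 23:37:39:14, i.e. DF 23:37:39;14.

23:37:39;14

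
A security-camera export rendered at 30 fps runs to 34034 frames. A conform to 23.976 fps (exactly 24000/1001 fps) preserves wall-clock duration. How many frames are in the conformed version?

Target frames = source frames × (target rate / source rate) = 34034 × (24000/1001)/(30) = 34034 × 800/1001 = 27200.

27200 frames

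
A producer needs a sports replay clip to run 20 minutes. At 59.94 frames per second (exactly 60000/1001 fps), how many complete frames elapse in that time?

71928 frames

20 min = 1200 s.
Frames = 1200 × 60000/1001 = 72000000/1001 ≈ 71928.0719.
Complete frames: 71928.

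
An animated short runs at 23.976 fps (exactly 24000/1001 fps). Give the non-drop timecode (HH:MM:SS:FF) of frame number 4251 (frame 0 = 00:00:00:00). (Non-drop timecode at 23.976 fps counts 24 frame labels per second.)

00:02:57:03

4251 ÷ 24 = 177 full seconds, remainder 3 frames.
177 s = 0 h 2 min 57 s.
Timecode: 00:02:57:03.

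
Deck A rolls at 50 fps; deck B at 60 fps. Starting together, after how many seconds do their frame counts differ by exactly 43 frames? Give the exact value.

4.3 seconds

The gap grows by |60 − 50| = 10 frames per second.
Time for a 43-frame gap: 43 ÷ (10) = 4.3 s.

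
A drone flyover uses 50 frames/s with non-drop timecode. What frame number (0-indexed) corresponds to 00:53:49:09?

Total seconds to the label: (0 × 3600 + 53 × 60 + 49) = 3229.
Frame index = 3229 × 50 + 9 = 161459.

frame 161459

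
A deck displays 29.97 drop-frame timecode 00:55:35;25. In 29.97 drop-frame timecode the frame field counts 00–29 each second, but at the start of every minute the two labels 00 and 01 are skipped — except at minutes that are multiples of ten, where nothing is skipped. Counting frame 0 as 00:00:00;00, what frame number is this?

As if non-drop at 30 labels/s: (0 × 3600 + 55 × 60 + 35) × 30 + 25 = 100075.
Minute boundaries passed: 55; those not divisible by 10: 55 − 5 = 50; dropped labels = 2 × 50 = 100.
Actual frame index = 100075 − 100 = 99975.

99975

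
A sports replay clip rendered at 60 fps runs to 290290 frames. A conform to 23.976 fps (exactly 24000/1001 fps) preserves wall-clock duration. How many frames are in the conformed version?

116000 frames

Target frames = source frames × (target rate / source rate) = 290290 × (24000/1001)/(60) = 290290 × 400/1001 = 116000.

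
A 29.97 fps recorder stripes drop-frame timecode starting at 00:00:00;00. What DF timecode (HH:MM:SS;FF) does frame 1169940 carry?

Each 10-minute DF block holds 10 × 60 × 30 − 9 × 2 = 17982 frames. 1169940 ÷ 17982 → 65 full blocks, remainder 1110.
Within the partial block the first minute is 1800 frames and each further minute 1798, so 0 further minute boundaries passed. Total skipped labels = 18 × 65 + 2 × 0 = 1170.
Non-drop label index = 1169940 + 1170 = 1171110; at 30 labels/s that is 10:50:37:00, i.e. DF 10:50:37;00.

10:50:37;00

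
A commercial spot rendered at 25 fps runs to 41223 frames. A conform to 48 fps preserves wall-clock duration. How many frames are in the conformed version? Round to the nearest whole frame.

Frames at target rate = 41223 × (48) / (25) = 1978704/25 ≈ 79148.160.
Nearest whole frame: 79148.

79148 frames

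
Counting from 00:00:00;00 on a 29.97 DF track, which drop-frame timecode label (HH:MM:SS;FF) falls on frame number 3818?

Each 10-minute DF block holds 10 × 60 × 30 − 9 × 2 = 17982 frames. 3818 ÷ 17982 → 0 full blocks, remainder 3818.
Within the partial block the first minute is 1800 frames and each further minute 1798, so 2 further minute boundaries passed. Total skipped labels = 18 × 0 + 2 × 2 = 4.
Non-drop label index = 3818 + 4 = 3822; at 30 labels/s that is 00:02:07:12, i.e. DF 00:02:07;12.

00:02:07;12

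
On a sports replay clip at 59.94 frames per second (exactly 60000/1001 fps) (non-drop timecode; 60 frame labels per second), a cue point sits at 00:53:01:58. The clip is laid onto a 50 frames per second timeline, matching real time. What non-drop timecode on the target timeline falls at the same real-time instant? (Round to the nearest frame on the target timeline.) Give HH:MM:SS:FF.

Source frame index: (0×3600 + 53×60 + 1) × 60 + 58 = 190918.
Real time: 190918 / (60000/1001) = 95554459/30000 s.
Target frame: (95554459/30000) × (50) = 95554459/600 ≈ 159257.432 → 159257.
At 50 labels/s: frame 159257 → 00:53:05:07.

00:53:05:07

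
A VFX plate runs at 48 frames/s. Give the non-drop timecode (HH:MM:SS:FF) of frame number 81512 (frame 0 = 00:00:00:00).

00:28:18:08

81512 ÷ 48 = 1698 full seconds, remainder 8 frames.
1698 s = 0 h 28 min 18 s.
Timecode: 00:28:18:08.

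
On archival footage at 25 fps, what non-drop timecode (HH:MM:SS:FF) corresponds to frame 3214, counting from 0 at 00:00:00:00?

00:02:08:14

3214 ÷ 25 = 128 full seconds, remainder 14 frames.
128 s = 0 h 2 min 8 s.
Timecode: 00:02:08:14.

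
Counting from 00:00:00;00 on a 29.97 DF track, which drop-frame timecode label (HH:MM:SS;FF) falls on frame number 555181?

05:08:44;17

Each 10-minute DF block holds 10 × 60 × 30 − 9 × 2 = 17982 frames. 555181 ÷ 17982 → 30 full blocks, remainder 15721.
Within the partial block the first minute is 1800 frames and each further minute 1798, so 8 further minute boundaries passed. Total skipped labels = 18 × 30 + 2 × 8 = 556.
Non-drop label index = 555181 + 556 = 555737; at 30 labels/s that is 05:08:44:17, i.e. DF 05:08:44;17.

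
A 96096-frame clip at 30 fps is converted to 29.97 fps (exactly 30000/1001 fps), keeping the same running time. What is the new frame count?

Target frames = source frames × (target rate / source rate) = 96096 × (30000/1001)/(30) = 96096 × 1000/1001 = 96000.

96000 frames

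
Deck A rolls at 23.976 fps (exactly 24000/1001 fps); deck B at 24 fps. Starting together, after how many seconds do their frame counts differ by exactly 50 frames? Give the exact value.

25025/12 seconds

The gap grows by |24 − 24000/1001| = 24/1001 frames per second.
Time for a 50-frame gap: 50 ÷ (24/1001) = 25025/12 s.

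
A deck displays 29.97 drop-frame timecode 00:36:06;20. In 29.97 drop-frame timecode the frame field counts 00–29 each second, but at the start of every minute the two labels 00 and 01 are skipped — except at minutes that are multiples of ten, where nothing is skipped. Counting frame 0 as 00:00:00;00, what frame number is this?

As if non-drop at 30 labels/s: (0 × 3600 + 36 × 60 + 6) × 30 + 20 = 65000.
Minute boundaries passed: 36; those not divisible by 10: 36 − 3 = 33; dropped labels = 2 × 33 = 66.
Actual frame index = 65000 − 66 = 64934.

64934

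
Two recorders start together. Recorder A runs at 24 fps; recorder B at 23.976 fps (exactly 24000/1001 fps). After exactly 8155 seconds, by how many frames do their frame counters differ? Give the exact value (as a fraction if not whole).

A emits 24 × 8155 = 195720 frames; B emits 24000/1001 × 8155 = 27960000/143.
Difference = 27960/143 frames (≈ 195.5245); B is behind A.

27960/143 frames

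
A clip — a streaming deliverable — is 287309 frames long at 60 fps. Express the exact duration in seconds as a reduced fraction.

287309/60 seconds

Running time = 287309 ÷ (60) = 287309 × 1/60 = 287309/60 s.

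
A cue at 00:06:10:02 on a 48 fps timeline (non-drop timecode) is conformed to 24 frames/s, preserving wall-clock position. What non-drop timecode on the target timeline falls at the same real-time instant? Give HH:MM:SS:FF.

00:06:10:01

Source frame index: (0×3600 + 6×60 + 10) × 48 + 2 = 17762.
Real time: 17762 / (48) = 8881/24 s.
Target frame: (8881/24) × (24) = 8881.
At 24 labels/s: frame 8881 → 00:06:10:01.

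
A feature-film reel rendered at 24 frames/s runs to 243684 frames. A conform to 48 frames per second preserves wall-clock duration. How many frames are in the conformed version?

487368 frames

Target frames = source frames × (target rate / source rate) = 243684 × (48)/(24) = 243684 × 2 = 487368.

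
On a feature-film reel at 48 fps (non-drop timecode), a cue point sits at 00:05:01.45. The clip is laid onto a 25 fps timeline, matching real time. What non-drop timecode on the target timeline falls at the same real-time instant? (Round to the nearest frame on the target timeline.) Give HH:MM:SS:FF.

00:05:01:23

Source frame index: (0×3600 + 5×60 + 1) × 48 + 45 = 14493.
Real time: 14493 / (48) = 4831/16 s.
Target frame: (4831/16) × (25) = 120775/16 ≈ 7548.438 → 7548.
At 25 labels/s: frame 7548 → 00:05:01:23.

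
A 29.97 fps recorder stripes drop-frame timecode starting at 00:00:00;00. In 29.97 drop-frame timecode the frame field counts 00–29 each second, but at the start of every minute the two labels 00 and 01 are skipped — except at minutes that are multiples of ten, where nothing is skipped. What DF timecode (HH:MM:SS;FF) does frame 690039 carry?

Ten DF minutes hold 17982 frames, so frame 690039 lies in block 38 (frames 683316–701297) with 6723 frames into that block.
The block's first minute is 1800 frames and the rest 1798 each; 6723 frames reaches minute 3, so 38 × 18 + 3 × 2 = 690 labels have been skipped so far.
Adding those back, label number 690039 + 690 = 690729 at 30 labels/s is 23024 s + 9 f = 6 h 23 min 44 s frame 9, i.e. 06:23:44;09.

06:23:44;09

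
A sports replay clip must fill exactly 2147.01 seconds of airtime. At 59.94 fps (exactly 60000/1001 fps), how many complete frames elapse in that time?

Frames = 2147.01 × 60000/1001 = 128820600/1001 ≈ 128691.9081.
Complete frames: 128691.

128691 frames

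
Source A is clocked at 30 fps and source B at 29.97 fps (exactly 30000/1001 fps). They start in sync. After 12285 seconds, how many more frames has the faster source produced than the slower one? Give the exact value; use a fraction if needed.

4050/11 frames

A emits 30 × 12285 = 368550 frames; B emits 30000/1001 × 12285 = 4050000/11.
Difference = 4050/11 frames (≈ 368.1818); B is behind A.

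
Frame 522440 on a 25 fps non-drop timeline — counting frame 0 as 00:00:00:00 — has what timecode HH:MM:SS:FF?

522440 ÷ 25 = 20897 full seconds, remainder 15 frames.
20897 s = 5 h 48 min 17 s.
Timecode: 05:48:17:15.

05:48:17:15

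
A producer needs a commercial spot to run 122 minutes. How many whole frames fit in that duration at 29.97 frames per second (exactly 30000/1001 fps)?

122 min = 7320 s.
Frames = 7320 × 30000/1001 = 219600000/1001 ≈ 219380.6194.
Complete frames: 219380.

219380 frames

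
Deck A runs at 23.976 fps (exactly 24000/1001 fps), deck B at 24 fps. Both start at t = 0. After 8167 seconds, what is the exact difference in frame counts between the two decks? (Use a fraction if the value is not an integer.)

196008/1001 frames

A emits 24000/1001 × 8167 = 196008000/1001 frames; B emits 24 × 8167 = 196008.
Difference = 196008/1001 frames (≈ 195.8122); B is ahead of A.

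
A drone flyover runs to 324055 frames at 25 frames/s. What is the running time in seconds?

Running time = 324055 / (25) = 12962.2 s.

12962.2 seconds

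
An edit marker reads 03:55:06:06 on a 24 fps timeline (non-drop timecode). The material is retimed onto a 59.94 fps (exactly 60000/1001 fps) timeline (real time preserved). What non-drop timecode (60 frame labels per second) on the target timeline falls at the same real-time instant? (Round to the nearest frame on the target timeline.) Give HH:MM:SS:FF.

03:54:52:09

Source frame index: (3×3600 + 55×60 + 6) × 24 + 6 = 338550.
Real time: 338550 / (24) = 56425/4 s.
Target frame: (56425/4) × (60000/1001) = 846375000/1001 ≈ 845529.471 → 845529.
At 60 labels/s: frame 845529 → 03:54:52:09.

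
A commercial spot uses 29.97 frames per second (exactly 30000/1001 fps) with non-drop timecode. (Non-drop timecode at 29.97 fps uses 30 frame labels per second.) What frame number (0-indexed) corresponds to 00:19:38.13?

Total seconds to the label: (0 × 3600 + 19 × 60 + 38) = 1178.
Frame index = 1178 × 30 + 13 = 35353.

35353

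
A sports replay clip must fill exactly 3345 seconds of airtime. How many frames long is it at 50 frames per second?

Frames = 3345 × 50 = 167250.

167250 frames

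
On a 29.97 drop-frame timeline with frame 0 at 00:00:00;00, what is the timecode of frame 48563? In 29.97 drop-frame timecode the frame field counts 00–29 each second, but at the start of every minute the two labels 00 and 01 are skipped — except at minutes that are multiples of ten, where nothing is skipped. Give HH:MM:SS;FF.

Ten DF minutes hold 17982 frames, so frame 48563 lies in block 2 (frames 35964–53945) with 12599 frames into that block.
The block's first minute is 1800 frames and the rest 1798 each; 12599 frames reaches minute 7, so 2 × 18 + 7 × 2 = 50 labels have been skipped so far.
Adding those back, label number 48563 + 50 = 48613 at 30 labels/s is 1620 s + 13 f = 0 h 27 min 0 s frame 13, i.e. 00:27:00;13.

00:27:00;13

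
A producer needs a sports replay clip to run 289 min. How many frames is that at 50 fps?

289 min = 17340 s.
Frames = 17340 × 50 = 867000.

867000 frames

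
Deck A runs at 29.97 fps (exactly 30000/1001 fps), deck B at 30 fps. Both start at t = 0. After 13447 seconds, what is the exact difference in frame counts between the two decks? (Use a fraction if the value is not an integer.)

57630/143 frames

A emits 30000/1001 × 13447 = 57630000/143 frames; B emits 30 × 13447 = 403410.
Difference = 57630/143 frames (≈ 403.0070); B is ahead of A.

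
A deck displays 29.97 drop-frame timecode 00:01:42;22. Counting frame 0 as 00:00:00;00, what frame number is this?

3080

Complete 10-minute blocks: 0, each 17982 frames → 0.
Remaining 1 whole minute in the current block: 1800 + 0 × 1798 = 1800 frames.
Within the current minute: 42 × 30 + 22 − 2 = 1280 (labels ;00/;01 skipped at this minute). Total = 0 + 1800 + 1280 = 3080.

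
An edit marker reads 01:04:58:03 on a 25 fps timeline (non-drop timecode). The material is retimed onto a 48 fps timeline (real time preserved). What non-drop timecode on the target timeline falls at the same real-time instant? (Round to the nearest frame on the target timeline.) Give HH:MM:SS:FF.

01:04:58:06

Source frame index: (1×3600 + 4×60 + 58) × 25 + 3 = 97453.
Real time: 97453 / (25) = 97453/25 s.
Target frame: (97453/25) × (48) = 4677744/25 ≈ 187109.760 → 187110.
At 48 labels/s: frame 187110 → 01:04:58:06.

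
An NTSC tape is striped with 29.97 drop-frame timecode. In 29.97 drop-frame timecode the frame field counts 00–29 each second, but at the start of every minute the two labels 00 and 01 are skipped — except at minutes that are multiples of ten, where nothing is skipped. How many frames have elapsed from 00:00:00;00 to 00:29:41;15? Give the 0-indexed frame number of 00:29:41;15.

53391

As if non-drop at 30 labels/s: (0 × 3600 + 29 × 60 + 41) × 30 + 15 = 53445.
Minute boundaries passed: 29; those not divisible by 10: 29 − 2 = 27; dropped labels = 2 × 27 = 54.
Actual frame index = 53445 − 54 = 53391.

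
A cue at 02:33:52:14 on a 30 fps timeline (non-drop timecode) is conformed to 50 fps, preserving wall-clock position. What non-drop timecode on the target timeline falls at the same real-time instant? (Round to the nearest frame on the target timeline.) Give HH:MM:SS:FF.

02:33:52:23

Source frame index: (2×3600 + 33×60 + 52) × 30 + 14 = 276974.
Real time: 276974 / (30) = 138487/15 s.
Target frame: (138487/15) × (50) = 1384870/3 ≈ 461623.333 → 461623.
At 50 labels/s: frame 461623 → 02:33:52:23.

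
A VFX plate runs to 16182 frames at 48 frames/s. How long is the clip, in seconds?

Running time = 16182 / (48) = 337.125 s.

337.125 seconds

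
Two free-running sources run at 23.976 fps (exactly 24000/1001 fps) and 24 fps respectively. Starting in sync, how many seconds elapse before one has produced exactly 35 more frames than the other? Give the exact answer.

35035/24 seconds

The gap grows by |24 − 24000/1001| = 24/1001 frames per second.
Time for a 35-frame gap: 35 ÷ (24/1001) = 35035/24 s.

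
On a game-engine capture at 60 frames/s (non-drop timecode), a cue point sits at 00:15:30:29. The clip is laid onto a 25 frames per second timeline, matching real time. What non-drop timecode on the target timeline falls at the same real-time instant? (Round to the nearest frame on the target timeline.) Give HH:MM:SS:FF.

00:15:30:12

Source frame index: (0×3600 + 15×60 + 30) × 60 + 29 = 55829.
Real time: 55829 / (60) = 55829/60 s.
Target frame: (55829/60) × (25) = 279145/12 ≈ 23262.083 → 23262.
At 25 labels/s: frame 23262 → 00:15:30:12.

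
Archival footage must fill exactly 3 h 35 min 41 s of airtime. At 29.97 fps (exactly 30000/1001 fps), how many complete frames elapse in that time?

3 h 35 min 41 s = 12941 s.
Frames = 12941 × 30000/1001 = 388230000/1001 ≈ 387842.1578.
Complete frames: 387842.

387842 frames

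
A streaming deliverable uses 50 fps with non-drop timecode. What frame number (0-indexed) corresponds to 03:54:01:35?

frame 702085

Total seconds to the label: (3 × 3600 + 54 × 60 + 1) = 14041.
Frame index = 14041 × 50 + 35 = 702085.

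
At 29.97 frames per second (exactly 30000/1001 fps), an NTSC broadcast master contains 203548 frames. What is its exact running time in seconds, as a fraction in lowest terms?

50937887/7500 seconds

Running time = 203548 ÷ (30000/1001) = 203548 × 1001/30000 = 50937887/7500 s.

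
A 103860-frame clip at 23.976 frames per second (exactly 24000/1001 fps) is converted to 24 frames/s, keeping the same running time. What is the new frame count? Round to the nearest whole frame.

103964 frames

Frames at target rate = 103860 × (24) / (24000/1001) = 5198193/50 ≈ 103963.860.
Nearest whole frame: 103964.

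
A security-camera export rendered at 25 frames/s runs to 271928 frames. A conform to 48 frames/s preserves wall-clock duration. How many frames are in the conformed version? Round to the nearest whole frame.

Frames at target rate = 271928 × (48) / (25) = 13052544/25 ≈ 522101.760.
Nearest whole frame: 522102.

522102 frames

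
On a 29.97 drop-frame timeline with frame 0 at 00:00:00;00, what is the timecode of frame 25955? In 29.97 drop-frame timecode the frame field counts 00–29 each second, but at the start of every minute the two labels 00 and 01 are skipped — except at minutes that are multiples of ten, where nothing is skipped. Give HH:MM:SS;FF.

00:14:26;01

Each 10-minute DF block holds 10 × 60 × 30 − 9 × 2 = 17982 frames. 25955 ÷ 17982 → 1 full block, remainder 7973.
Within the partial block the first minute is 1800 frames and each further minute 1798, so 4 further minute boundaries passed. Total skipped labels = 18 × 1 + 2 × 4 = 26.
Non-drop label index = 25955 + 26 = 25981; at 30 labels/s that is 00:14:26:01, i.e. DF 00:14:26;01.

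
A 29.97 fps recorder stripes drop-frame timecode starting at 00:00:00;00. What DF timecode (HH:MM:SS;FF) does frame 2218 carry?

00:01:14;00

Each 10-minute DF block holds 10 × 60 × 30 − 9 × 2 = 17982 frames. 2218 ÷ 17982 → 0 full blocks, remainder 2218.
Within the partial block the first minute is 1800 frames and each further minute 1798, so 1 further minute boundary passed. Total skipped labels = 18 × 0 + 2 × 1 = 2.
Non-drop label index = 2218 + 2 = 2220; at 30 labels/s that is 00:01:14:00, i.e. DF 00:01:14;00.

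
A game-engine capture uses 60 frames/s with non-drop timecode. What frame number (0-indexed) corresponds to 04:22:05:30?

Total seconds to the label: (4 × 3600 + 22 × 60 + 5) = 15725.
Frame index = 15725 × 60 + 30 = 943530.

943530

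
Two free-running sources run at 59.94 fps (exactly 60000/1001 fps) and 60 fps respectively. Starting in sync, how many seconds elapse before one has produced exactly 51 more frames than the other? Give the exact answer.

850.85 seconds

The gap grows by |60 − 60000/1001| = 60/1001 frames per second.
Time for a 51-frame gap: 51 ÷ (60/1001) = 850.85 s.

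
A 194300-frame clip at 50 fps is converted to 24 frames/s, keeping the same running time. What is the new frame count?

Target frames = source frames × (target rate / source rate) = 194300 × (24)/(50) = 194300 × 12/25 = 93264.

93264 frames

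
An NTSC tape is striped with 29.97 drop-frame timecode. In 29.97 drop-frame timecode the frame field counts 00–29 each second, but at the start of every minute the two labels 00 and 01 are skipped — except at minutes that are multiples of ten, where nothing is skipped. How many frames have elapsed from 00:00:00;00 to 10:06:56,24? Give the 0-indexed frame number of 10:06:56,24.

As if non-drop at 30 labels/s: (10 × 3600 + 6 × 60 + 56) × 30 + 24 = 1092504.
Minute boundaries passed: 606; those not divisible by 10: 606 − 60 = 546; dropped labels = 2 × 546 = 1092.
Actual frame index = 1092504 − 1092 = 1091412.

1091412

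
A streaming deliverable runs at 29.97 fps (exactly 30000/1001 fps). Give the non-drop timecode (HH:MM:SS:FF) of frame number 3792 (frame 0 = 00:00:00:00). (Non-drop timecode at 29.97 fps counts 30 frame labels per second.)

00:02:06:12

3792 ÷ 30 = 126 full seconds, remainder 12 frames.
126 s = 0 h 2 min 6 s.
Timecode: 00:02:06:12.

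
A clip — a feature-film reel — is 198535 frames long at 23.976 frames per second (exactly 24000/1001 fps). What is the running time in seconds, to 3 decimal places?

8280.564 seconds

Running time = 198535 × 1001/24000 = 39746707/4800 s ≈ 8280.564 s.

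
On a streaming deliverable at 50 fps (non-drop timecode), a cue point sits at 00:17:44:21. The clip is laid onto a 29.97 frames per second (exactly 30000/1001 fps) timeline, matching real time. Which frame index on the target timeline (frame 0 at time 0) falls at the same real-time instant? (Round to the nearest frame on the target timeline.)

Source frame index: (0×3600 + 17×60 + 44) × 50 + 21 = 53221.
Real time: 53221 / (50) = 53221/50 s.
Target frame: (53221/50) × (30000/1001) = 4561800/143 ≈ 31900.699 → 31901.

frame 31901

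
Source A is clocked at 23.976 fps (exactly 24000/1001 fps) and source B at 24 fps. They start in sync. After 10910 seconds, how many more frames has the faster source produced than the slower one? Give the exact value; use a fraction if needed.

261840/1001 frames

A emits 24000/1001 × 10910 = 261840000/1001 frames; B emits 24 × 10910 = 261840.
Difference = 261840/1001 frames (≈ 261.5784); B is ahead of A.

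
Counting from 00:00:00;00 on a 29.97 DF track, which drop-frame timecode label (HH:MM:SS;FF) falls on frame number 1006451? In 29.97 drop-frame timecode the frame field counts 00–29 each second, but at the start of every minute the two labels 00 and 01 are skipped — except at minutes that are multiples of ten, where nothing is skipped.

Ten DF minutes hold 17982 frames, so frame 1006451 lies in block 55 (frames 989010–1006991) with 17441 frames into that block.
The block's first minute is 1800 frames and the rest 1798 each; 17441 frames reaches minute 9, so 55 × 18 + 9 × 2 = 1008 labels have been skipped so far.
Adding those back, label number 1006451 + 1008 = 1007459 at 30 labels/s is 33581 s + 29 f = 9 h 19 min 41 s frame 29, i.e. 09:19:41;29.

09:19:41;29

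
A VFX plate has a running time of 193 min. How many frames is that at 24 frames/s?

193 min = 11580 s.
Frames = 11580 × 24 = 277920.

277920 frames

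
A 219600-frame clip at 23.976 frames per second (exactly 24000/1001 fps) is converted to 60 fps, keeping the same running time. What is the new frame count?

Target frames = source frames × (target rate / source rate) = 219600 × (60)/(24000/1001) = 219600 × 1001/400 = 549549.

549549 frames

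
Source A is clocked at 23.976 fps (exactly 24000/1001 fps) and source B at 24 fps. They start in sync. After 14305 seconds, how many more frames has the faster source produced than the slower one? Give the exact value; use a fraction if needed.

343320/1001 frames

A emits 24000/1001 × 14305 = 343320000/1001 frames; B emits 24 × 14305 = 343320.
Difference = 343320/1001 frames (≈ 342.9770); B is ahead of A.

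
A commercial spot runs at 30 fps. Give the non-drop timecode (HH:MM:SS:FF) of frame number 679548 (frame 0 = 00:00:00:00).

06:17:31:18

679548 ÷ 30 = 22651 full seconds, remainder 18 frames.
22651 s = 6 h 17 min 31 s.
Timecode: 06:17:31:18.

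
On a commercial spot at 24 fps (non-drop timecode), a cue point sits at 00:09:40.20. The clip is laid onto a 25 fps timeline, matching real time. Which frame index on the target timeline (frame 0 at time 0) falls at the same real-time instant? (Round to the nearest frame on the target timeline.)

Source frame index: (0×3600 + 9×60 + 40) × 24 + 20 = 13940.
Real time: 13940 / (24) = 3485/6 s.
Target frame: (3485/6) × (25) = 87125/6 ≈ 14520.833 → 14521.

frame 14521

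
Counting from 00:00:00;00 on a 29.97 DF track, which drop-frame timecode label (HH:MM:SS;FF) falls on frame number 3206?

Ten DF minutes hold 17982 frames, so frame 3206 lies in block 0 (frames 0–17981) with 3206 frames into that block.
The block's first minute is 1800 frames and the rest 1798 each; 3206 frames reaches minute 1, so 0 × 18 + 1 × 2 = 2 labels have been skipped so far.
Adding those back, label number 3206 + 2 = 3208 at 30 labels/s is 106 s + 28 f = 0 h 1 min 46 s frame 28, i.e. 00:01:46;28.

00:01:46;28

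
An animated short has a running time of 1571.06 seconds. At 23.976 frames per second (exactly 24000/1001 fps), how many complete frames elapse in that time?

37667 frames

Frames = 1571.06 × 24000/1001 = 37705440/1001 ≈ 37667.7722.
Complete frames: 37667.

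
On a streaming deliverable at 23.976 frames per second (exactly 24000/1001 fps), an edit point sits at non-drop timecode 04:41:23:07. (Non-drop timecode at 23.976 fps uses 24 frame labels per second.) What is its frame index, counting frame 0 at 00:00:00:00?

405199

Total seconds to the label: (4 × 3600 + 41 × 60 + 23) = 16883.
Frame index = 16883 × 24 + 7 = 405199.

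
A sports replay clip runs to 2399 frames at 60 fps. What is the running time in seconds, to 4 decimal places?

Running time = 2399 × 1/60 = 2399/60 s ≈ 39.9833 s.

39.9833 seconds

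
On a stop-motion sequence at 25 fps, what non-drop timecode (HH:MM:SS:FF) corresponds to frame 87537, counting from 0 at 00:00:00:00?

00:58:21:12

87537 ÷ 25 = 3501 full seconds, remainder 12 frames.
3501 s = 0 h 58 min 21 s.
Timecode: 00:58:21:12.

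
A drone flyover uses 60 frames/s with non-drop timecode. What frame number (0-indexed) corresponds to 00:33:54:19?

122059

Total seconds to the label: (0 × 3600 + 33 × 60 + 54) = 2034.
Frame index = 2034 × 60 + 19 = 122059.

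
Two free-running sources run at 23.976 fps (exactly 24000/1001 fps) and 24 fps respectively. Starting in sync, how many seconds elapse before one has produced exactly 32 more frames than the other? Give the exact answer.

The gap grows by |24 − 24000/1001| = 24/1001 frames per second.
Time for a 32-frame gap: 32 ÷ (24/1001) = 4004/3 s.

4004/3 seconds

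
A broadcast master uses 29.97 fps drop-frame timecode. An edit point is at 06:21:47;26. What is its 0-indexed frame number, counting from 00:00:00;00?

As if non-drop at 30 labels/s: (6 × 3600 + 21 × 60 + 47) × 30 + 26 = 687236.
Minute boundaries passed: 381; those not divisible by 10: 381 − 38 = 343; dropped labels = 2 × 343 = 686.
Actual frame index = 687236 − 686 = 686550.

686550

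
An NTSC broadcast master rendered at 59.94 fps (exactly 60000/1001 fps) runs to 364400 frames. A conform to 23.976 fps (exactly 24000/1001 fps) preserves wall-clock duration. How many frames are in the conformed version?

145760 frames

Target frames = source frames × (target rate / source rate) = 364400 × (24000/1001)/(60000/1001) = 364400 × 2/5 = 145760.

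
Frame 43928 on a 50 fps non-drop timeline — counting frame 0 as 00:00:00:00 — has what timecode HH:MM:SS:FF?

00:14:38:28

43928 ÷ 50 = 878 full seconds, remainder 28 frames.
878 s = 0 h 14 min 38 s.
Timecode: 00:14:38:28.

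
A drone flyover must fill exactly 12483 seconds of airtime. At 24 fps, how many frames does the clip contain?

299592 frames

Frames = 12483 × 24 = 299592.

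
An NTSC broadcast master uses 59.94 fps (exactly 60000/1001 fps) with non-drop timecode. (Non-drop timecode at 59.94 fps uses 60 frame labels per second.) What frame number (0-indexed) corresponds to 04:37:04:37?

Total seconds to the label: (4 × 3600 + 37 × 60 + 4) = 16624.
Frame index = 16624 × 60 + 37 = 997477.

frame 997477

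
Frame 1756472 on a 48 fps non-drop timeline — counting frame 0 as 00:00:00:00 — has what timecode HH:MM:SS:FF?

10:09:53:08

1756472 ÷ 48 = 36593 full seconds, remainder 8 frames.
36593 s = 10 h 9 min 53 s.
Timecode: 10:09:53:08.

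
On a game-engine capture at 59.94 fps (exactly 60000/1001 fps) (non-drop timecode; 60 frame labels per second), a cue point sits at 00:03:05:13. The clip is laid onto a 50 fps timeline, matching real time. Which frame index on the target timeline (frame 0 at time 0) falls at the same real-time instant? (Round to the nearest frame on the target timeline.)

Source frame index: (0×3600 + 3×60 + 5) × 60 + 13 = 11113.
Real time: 11113 / (60000/1001) = 11124113/60000 s.
Target frame: (11124113/60000) × (50) = 11124113/1200 ≈ 9270.094 → 9270.

frame 9270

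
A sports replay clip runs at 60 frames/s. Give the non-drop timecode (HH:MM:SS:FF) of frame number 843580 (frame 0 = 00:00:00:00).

843580 ÷ 60 = 14059 full seconds, remainder 40 frames.
14059 s = 3 h 54 min 19 s.
Timecode: 03:54:19:40.

03:54:19:40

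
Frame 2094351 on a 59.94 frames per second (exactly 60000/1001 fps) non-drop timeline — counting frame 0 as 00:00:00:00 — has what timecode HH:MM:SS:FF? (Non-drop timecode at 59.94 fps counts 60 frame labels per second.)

09:41:45:51

2094351 ÷ 60 = 34905 full seconds, remainder 51 frames.
34905 s = 9 h 41 min 45 s.
Timecode: 09:41:45:51.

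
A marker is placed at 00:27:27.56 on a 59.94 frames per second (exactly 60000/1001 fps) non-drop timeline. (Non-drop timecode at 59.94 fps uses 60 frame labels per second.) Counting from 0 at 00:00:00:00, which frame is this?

Total seconds to the label: (0 × 3600 + 27 × 60 + 27) = 1647.
Frame index = 1647 × 60 + 56 = 98876.

98876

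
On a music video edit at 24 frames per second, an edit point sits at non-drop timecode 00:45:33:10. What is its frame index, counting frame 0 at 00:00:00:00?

Total seconds to the label: (0 × 3600 + 45 × 60 + 33) = 2733.
Frame index = 2733 × 24 + 10 = 65602.

frame 65602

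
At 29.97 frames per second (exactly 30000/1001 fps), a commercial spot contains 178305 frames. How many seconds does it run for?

Running time = 178305 / (30000/1001) = 5949.4435 s.

5949.4435 seconds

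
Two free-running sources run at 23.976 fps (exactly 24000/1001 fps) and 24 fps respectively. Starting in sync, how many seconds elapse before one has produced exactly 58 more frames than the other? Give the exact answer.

The gap grows by |24 − 24000/1001| = 24/1001 frames per second.
Time for a 58-frame gap: 58 ÷ (24/1001) = 29029/12 s.

29029/12 seconds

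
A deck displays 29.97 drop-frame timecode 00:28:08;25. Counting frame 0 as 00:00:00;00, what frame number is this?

50613

Complete 10-minute blocks: 2, each 17982 frames → 35964.
Remaining 8 whole minutes in the current block: 1800 + 7 × 1798 = 14386 frames.
Within the current minute: 8 × 30 + 25 − 2 = 263 (labels ;00/;01 skipped at this minute). Total = 35964 + 14386 + 263 = 50613.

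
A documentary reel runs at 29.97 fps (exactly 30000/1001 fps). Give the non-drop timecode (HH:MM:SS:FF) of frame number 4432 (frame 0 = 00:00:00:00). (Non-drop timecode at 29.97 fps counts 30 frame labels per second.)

4432 ÷ 30 = 147 full seconds, remainder 22 frames.
147 s = 0 h 2 min 27 s.
Timecode: 00:02:27:22.

00:02:27:22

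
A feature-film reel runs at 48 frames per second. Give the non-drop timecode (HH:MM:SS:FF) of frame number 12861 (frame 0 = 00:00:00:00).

12861 ÷ 48 = 267 full seconds, remainder 45 frames.
267 s = 0 h 4 min 27 s.
Timecode: 00:04:27:45.

00:04:27:45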